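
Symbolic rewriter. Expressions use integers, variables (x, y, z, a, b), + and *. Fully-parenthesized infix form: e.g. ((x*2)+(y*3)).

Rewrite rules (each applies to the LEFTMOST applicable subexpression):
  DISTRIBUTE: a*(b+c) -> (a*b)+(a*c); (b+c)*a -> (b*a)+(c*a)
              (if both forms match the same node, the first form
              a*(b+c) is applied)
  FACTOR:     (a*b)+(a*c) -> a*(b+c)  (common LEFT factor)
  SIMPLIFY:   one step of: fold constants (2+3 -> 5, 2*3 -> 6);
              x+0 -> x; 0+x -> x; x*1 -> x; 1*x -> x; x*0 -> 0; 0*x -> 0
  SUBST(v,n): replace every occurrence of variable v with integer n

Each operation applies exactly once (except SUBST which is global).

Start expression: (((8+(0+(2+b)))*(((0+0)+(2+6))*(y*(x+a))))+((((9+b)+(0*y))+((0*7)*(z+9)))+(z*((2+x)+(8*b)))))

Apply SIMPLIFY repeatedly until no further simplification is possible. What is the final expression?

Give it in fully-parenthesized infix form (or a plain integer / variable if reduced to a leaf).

Answer: (((8+(2+b))*(8*(y*(x+a))))+((9+b)+(z*((2+x)+(8*b)))))

Derivation:
Start: (((8+(0+(2+b)))*(((0+0)+(2+6))*(y*(x+a))))+((((9+b)+(0*y))+((0*7)*(z+9)))+(z*((2+x)+(8*b)))))
Step 1: at LLR: (0+(2+b)) -> (2+b); overall: (((8+(0+(2+b)))*(((0+0)+(2+6))*(y*(x+a))))+((((9+b)+(0*y))+((0*7)*(z+9)))+(z*((2+x)+(8*b))))) -> (((8+(2+b))*(((0+0)+(2+6))*(y*(x+a))))+((((9+b)+(0*y))+((0*7)*(z+9)))+(z*((2+x)+(8*b)))))
Step 2: at LRLL: (0+0) -> 0; overall: (((8+(2+b))*(((0+0)+(2+6))*(y*(x+a))))+((((9+b)+(0*y))+((0*7)*(z+9)))+(z*((2+x)+(8*b))))) -> (((8+(2+b))*((0+(2+6))*(y*(x+a))))+((((9+b)+(0*y))+((0*7)*(z+9)))+(z*((2+x)+(8*b)))))
Step 3: at LRL: (0+(2+6)) -> (2+6); overall: (((8+(2+b))*((0+(2+6))*(y*(x+a))))+((((9+b)+(0*y))+((0*7)*(z+9)))+(z*((2+x)+(8*b))))) -> (((8+(2+b))*((2+6)*(y*(x+a))))+((((9+b)+(0*y))+((0*7)*(z+9)))+(z*((2+x)+(8*b)))))
Step 4: at LRL: (2+6) -> 8; overall: (((8+(2+b))*((2+6)*(y*(x+a))))+((((9+b)+(0*y))+((0*7)*(z+9)))+(z*((2+x)+(8*b))))) -> (((8+(2+b))*(8*(y*(x+a))))+((((9+b)+(0*y))+((0*7)*(z+9)))+(z*((2+x)+(8*b)))))
Step 5: at RLLR: (0*y) -> 0; overall: (((8+(2+b))*(8*(y*(x+a))))+((((9+b)+(0*y))+((0*7)*(z+9)))+(z*((2+x)+(8*b))))) -> (((8+(2+b))*(8*(y*(x+a))))+((((9+b)+0)+((0*7)*(z+9)))+(z*((2+x)+(8*b)))))
Step 6: at RLL: ((9+b)+0) -> (9+b); overall: (((8+(2+b))*(8*(y*(x+a))))+((((9+b)+0)+((0*7)*(z+9)))+(z*((2+x)+(8*b))))) -> (((8+(2+b))*(8*(y*(x+a))))+(((9+b)+((0*7)*(z+9)))+(z*((2+x)+(8*b)))))
Step 7: at RLRL: (0*7) -> 0; overall: (((8+(2+b))*(8*(y*(x+a))))+(((9+b)+((0*7)*(z+9)))+(z*((2+x)+(8*b))))) -> (((8+(2+b))*(8*(y*(x+a))))+(((9+b)+(0*(z+9)))+(z*((2+x)+(8*b)))))
Step 8: at RLR: (0*(z+9)) -> 0; overall: (((8+(2+b))*(8*(y*(x+a))))+(((9+b)+(0*(z+9)))+(z*((2+x)+(8*b))))) -> (((8+(2+b))*(8*(y*(x+a))))+(((9+b)+0)+(z*((2+x)+(8*b)))))
Step 9: at RL: ((9+b)+0) -> (9+b); overall: (((8+(2+b))*(8*(y*(x+a))))+(((9+b)+0)+(z*((2+x)+(8*b))))) -> (((8+(2+b))*(8*(y*(x+a))))+((9+b)+(z*((2+x)+(8*b)))))
Fixed point: (((8+(2+b))*(8*(y*(x+a))))+((9+b)+(z*((2+x)+(8*b)))))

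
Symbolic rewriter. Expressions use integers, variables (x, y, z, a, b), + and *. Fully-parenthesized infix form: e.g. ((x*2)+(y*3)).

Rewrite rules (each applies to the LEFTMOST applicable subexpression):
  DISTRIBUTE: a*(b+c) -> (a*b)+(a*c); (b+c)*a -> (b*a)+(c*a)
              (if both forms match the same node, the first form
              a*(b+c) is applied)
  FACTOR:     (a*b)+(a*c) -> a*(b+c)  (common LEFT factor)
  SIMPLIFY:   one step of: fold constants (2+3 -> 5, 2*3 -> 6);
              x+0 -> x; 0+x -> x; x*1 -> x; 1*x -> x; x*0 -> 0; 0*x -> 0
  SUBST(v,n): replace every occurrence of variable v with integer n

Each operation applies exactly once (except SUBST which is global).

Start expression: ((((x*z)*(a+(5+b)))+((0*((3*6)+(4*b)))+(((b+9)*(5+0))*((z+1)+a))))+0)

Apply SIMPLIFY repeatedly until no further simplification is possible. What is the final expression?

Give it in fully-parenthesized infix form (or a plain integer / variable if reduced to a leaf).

Answer: (((x*z)*(a+(5+b)))+(((b+9)*5)*((z+1)+a)))

Derivation:
Start: ((((x*z)*(a+(5+b)))+((0*((3*6)+(4*b)))+(((b+9)*(5+0))*((z+1)+a))))+0)
Step 1: at root: ((((x*z)*(a+(5+b)))+((0*((3*6)+(4*b)))+(((b+9)*(5+0))*((z+1)+a))))+0) -> (((x*z)*(a+(5+b)))+((0*((3*6)+(4*b)))+(((b+9)*(5+0))*((z+1)+a)))); overall: ((((x*z)*(a+(5+b)))+((0*((3*6)+(4*b)))+(((b+9)*(5+0))*((z+1)+a))))+0) -> (((x*z)*(a+(5+b)))+((0*((3*6)+(4*b)))+(((b+9)*(5+0))*((z+1)+a))))
Step 2: at RL: (0*((3*6)+(4*b))) -> 0; overall: (((x*z)*(a+(5+b)))+((0*((3*6)+(4*b)))+(((b+9)*(5+0))*((z+1)+a)))) -> (((x*z)*(a+(5+b)))+(0+(((b+9)*(5+0))*((z+1)+a))))
Step 3: at R: (0+(((b+9)*(5+0))*((z+1)+a))) -> (((b+9)*(5+0))*((z+1)+a)); overall: (((x*z)*(a+(5+b)))+(0+(((b+9)*(5+0))*((z+1)+a)))) -> (((x*z)*(a+(5+b)))+(((b+9)*(5+0))*((z+1)+a)))
Step 4: at RLR: (5+0) -> 5; overall: (((x*z)*(a+(5+b)))+(((b+9)*(5+0))*((z+1)+a))) -> (((x*z)*(a+(5+b)))+(((b+9)*5)*((z+1)+a)))
Fixed point: (((x*z)*(a+(5+b)))+(((b+9)*5)*((z+1)+a)))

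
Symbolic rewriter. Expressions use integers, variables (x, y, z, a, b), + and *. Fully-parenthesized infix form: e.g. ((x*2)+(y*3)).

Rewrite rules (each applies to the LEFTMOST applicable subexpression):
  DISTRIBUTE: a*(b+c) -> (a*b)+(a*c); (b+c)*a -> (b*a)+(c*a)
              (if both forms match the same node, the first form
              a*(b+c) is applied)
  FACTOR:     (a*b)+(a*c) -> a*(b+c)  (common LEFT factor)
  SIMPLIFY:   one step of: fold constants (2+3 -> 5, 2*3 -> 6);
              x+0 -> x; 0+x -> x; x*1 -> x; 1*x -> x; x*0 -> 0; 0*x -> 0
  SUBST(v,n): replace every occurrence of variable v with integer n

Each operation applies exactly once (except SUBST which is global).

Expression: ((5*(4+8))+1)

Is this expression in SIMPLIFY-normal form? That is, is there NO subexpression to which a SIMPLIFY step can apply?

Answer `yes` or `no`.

Answer: no

Derivation:
Expression: ((5*(4+8))+1)
Scanning for simplifiable subexpressions (pre-order)...
  at root: ((5*(4+8))+1) (not simplifiable)
  at L: (5*(4+8)) (not simplifiable)
  at LR: (4+8) (SIMPLIFIABLE)
Found simplifiable subexpr at path LR: (4+8)
One SIMPLIFY step would give: ((5*12)+1)
-> NOT in normal form.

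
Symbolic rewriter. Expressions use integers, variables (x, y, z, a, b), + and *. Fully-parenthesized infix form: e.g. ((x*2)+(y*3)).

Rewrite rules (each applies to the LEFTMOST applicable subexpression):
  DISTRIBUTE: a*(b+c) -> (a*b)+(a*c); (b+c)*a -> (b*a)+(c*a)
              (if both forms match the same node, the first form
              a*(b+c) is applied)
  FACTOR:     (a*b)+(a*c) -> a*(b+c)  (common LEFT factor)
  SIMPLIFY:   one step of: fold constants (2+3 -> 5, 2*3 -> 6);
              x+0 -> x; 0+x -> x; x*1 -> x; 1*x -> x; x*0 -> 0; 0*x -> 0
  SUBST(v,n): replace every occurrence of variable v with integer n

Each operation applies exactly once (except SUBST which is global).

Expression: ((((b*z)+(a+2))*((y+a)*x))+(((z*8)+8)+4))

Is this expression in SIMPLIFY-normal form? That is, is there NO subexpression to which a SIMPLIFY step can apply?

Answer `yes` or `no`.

Answer: yes

Derivation:
Expression: ((((b*z)+(a+2))*((y+a)*x))+(((z*8)+8)+4))
Scanning for simplifiable subexpressions (pre-order)...
  at root: ((((b*z)+(a+2))*((y+a)*x))+(((z*8)+8)+4)) (not simplifiable)
  at L: (((b*z)+(a+2))*((y+a)*x)) (not simplifiable)
  at LL: ((b*z)+(a+2)) (not simplifiable)
  at LLL: (b*z) (not simplifiable)
  at LLR: (a+2) (not simplifiable)
  at LR: ((y+a)*x) (not simplifiable)
  at LRL: (y+a) (not simplifiable)
  at R: (((z*8)+8)+4) (not simplifiable)
  at RL: ((z*8)+8) (not simplifiable)
  at RLL: (z*8) (not simplifiable)
Result: no simplifiable subexpression found -> normal form.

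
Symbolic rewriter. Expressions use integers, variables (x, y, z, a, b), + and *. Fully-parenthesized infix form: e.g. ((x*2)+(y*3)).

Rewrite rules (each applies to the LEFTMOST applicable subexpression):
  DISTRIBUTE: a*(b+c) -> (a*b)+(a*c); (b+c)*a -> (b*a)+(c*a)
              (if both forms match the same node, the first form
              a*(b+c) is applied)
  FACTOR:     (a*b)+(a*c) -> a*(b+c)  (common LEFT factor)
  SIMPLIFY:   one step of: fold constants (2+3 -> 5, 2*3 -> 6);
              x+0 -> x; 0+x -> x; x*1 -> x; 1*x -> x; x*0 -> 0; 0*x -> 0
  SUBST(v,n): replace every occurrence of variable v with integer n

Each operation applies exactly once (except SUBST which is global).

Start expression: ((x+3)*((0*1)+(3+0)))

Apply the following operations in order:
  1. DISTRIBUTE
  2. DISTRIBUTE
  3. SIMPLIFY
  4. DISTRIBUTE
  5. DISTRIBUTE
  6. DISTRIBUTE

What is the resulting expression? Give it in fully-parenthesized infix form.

Answer: (((x*0)+(3*(0*1)))+(((x*3)+(3*3))+((x*0)+(3*0))))

Derivation:
Start: ((x+3)*((0*1)+(3+0)))
Apply DISTRIBUTE at root (target: ((x+3)*((0*1)+(3+0)))): ((x+3)*((0*1)+(3+0))) -> (((x+3)*(0*1))+((x+3)*(3+0)))
Apply DISTRIBUTE at L (target: ((x+3)*(0*1))): (((x+3)*(0*1))+((x+3)*(3+0))) -> (((x*(0*1))+(3*(0*1)))+((x+3)*(3+0)))
Apply SIMPLIFY at LLR (target: (0*1)): (((x*(0*1))+(3*(0*1)))+((x+3)*(3+0))) -> (((x*0)+(3*(0*1)))+((x+3)*(3+0)))
Apply DISTRIBUTE at R (target: ((x+3)*(3+0))): (((x*0)+(3*(0*1)))+((x+3)*(3+0))) -> (((x*0)+(3*(0*1)))+(((x+3)*3)+((x+3)*0)))
Apply DISTRIBUTE at RL (target: ((x+3)*3)): (((x*0)+(3*(0*1)))+(((x+3)*3)+((x+3)*0))) -> (((x*0)+(3*(0*1)))+(((x*3)+(3*3))+((x+3)*0)))
Apply DISTRIBUTE at RR (target: ((x+3)*0)): (((x*0)+(3*(0*1)))+(((x*3)+(3*3))+((x+3)*0))) -> (((x*0)+(3*(0*1)))+(((x*3)+(3*3))+((x*0)+(3*0))))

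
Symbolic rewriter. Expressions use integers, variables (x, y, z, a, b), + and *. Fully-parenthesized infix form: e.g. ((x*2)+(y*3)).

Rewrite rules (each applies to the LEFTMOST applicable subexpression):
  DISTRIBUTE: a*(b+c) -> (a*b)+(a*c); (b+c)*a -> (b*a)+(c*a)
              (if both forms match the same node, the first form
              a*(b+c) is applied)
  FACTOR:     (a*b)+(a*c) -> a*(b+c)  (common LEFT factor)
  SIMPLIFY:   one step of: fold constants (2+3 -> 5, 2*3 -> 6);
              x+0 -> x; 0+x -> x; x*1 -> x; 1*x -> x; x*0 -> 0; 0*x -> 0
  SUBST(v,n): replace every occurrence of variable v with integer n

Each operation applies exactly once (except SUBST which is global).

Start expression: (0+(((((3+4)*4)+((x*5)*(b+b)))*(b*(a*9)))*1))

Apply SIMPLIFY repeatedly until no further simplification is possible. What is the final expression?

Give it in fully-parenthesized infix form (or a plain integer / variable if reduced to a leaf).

Answer: ((28+((x*5)*(b+b)))*(b*(a*9)))

Derivation:
Start: (0+(((((3+4)*4)+((x*5)*(b+b)))*(b*(a*9)))*1))
Step 1: at root: (0+(((((3+4)*4)+((x*5)*(b+b)))*(b*(a*9)))*1)) -> (((((3+4)*4)+((x*5)*(b+b)))*(b*(a*9)))*1); overall: (0+(((((3+4)*4)+((x*5)*(b+b)))*(b*(a*9)))*1)) -> (((((3+4)*4)+((x*5)*(b+b)))*(b*(a*9)))*1)
Step 2: at root: (((((3+4)*4)+((x*5)*(b+b)))*(b*(a*9)))*1) -> ((((3+4)*4)+((x*5)*(b+b)))*(b*(a*9))); overall: (((((3+4)*4)+((x*5)*(b+b)))*(b*(a*9)))*1) -> ((((3+4)*4)+((x*5)*(b+b)))*(b*(a*9)))
Step 3: at LLL: (3+4) -> 7; overall: ((((3+4)*4)+((x*5)*(b+b)))*(b*(a*9))) -> (((7*4)+((x*5)*(b+b)))*(b*(a*9)))
Step 4: at LL: (7*4) -> 28; overall: (((7*4)+((x*5)*(b+b)))*(b*(a*9))) -> ((28+((x*5)*(b+b)))*(b*(a*9)))
Fixed point: ((28+((x*5)*(b+b)))*(b*(a*9)))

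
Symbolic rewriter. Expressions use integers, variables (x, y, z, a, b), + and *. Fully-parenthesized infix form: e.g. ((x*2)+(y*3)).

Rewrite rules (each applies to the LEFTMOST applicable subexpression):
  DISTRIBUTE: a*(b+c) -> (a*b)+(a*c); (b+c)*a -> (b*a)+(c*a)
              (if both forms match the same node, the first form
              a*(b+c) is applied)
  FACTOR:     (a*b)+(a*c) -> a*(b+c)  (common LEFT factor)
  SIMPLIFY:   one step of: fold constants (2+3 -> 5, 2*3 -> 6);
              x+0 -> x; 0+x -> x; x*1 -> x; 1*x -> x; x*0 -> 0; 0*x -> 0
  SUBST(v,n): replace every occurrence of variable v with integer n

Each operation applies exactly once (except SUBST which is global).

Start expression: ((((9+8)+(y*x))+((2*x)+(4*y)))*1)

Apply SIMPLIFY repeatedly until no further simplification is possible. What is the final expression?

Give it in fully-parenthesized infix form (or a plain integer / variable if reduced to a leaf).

Answer: ((17+(y*x))+((2*x)+(4*y)))

Derivation:
Start: ((((9+8)+(y*x))+((2*x)+(4*y)))*1)
Step 1: at root: ((((9+8)+(y*x))+((2*x)+(4*y)))*1) -> (((9+8)+(y*x))+((2*x)+(4*y))); overall: ((((9+8)+(y*x))+((2*x)+(4*y)))*1) -> (((9+8)+(y*x))+((2*x)+(4*y)))
Step 2: at LL: (9+8) -> 17; overall: (((9+8)+(y*x))+((2*x)+(4*y))) -> ((17+(y*x))+((2*x)+(4*y)))
Fixed point: ((17+(y*x))+((2*x)+(4*y)))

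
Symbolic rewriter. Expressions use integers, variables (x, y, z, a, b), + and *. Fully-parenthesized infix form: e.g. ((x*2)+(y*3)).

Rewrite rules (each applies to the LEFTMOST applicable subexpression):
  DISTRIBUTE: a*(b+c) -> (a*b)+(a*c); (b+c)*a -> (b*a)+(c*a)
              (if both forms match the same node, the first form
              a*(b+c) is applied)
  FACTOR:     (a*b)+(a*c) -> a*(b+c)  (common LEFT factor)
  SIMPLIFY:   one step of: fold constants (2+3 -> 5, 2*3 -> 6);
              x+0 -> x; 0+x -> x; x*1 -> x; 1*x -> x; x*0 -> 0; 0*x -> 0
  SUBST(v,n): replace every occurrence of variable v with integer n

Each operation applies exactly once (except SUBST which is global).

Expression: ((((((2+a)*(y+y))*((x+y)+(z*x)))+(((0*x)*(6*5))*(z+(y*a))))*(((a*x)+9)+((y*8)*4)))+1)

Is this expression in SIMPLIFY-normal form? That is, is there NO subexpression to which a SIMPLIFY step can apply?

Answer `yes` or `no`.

Expression: ((((((2+a)*(y+y))*((x+y)+(z*x)))+(((0*x)*(6*5))*(z+(y*a))))*(((a*x)+9)+((y*8)*4)))+1)
Scanning for simplifiable subexpressions (pre-order)...
  at root: ((((((2+a)*(y+y))*((x+y)+(z*x)))+(((0*x)*(6*5))*(z+(y*a))))*(((a*x)+9)+((y*8)*4)))+1) (not simplifiable)
  at L: (((((2+a)*(y+y))*((x+y)+(z*x)))+(((0*x)*(6*5))*(z+(y*a))))*(((a*x)+9)+((y*8)*4))) (not simplifiable)
  at LL: ((((2+a)*(y+y))*((x+y)+(z*x)))+(((0*x)*(6*5))*(z+(y*a)))) (not simplifiable)
  at LLL: (((2+a)*(y+y))*((x+y)+(z*x))) (not simplifiable)
  at LLLL: ((2+a)*(y+y)) (not simplifiable)
  at LLLLL: (2+a) (not simplifiable)
  at LLLLR: (y+y) (not simplifiable)
  at LLLR: ((x+y)+(z*x)) (not simplifiable)
  at LLLRL: (x+y) (not simplifiable)
  at LLLRR: (z*x) (not simplifiable)
  at LLR: (((0*x)*(6*5))*(z+(y*a))) (not simplifiable)
  at LLRL: ((0*x)*(6*5)) (not simplifiable)
  at LLRLL: (0*x) (SIMPLIFIABLE)
  at LLRLR: (6*5) (SIMPLIFIABLE)
  at LLRR: (z+(y*a)) (not simplifiable)
  at LLRRR: (y*a) (not simplifiable)
  at LR: (((a*x)+9)+((y*8)*4)) (not simplifiable)
  at LRL: ((a*x)+9) (not simplifiable)
  at LRLL: (a*x) (not simplifiable)
  at LRR: ((y*8)*4) (not simplifiable)
  at LRRL: (y*8) (not simplifiable)
Found simplifiable subexpr at path LLRLL: (0*x)
One SIMPLIFY step would give: ((((((2+a)*(y+y))*((x+y)+(z*x)))+((0*(6*5))*(z+(y*a))))*(((a*x)+9)+((y*8)*4)))+1)
-> NOT in normal form.

Answer: no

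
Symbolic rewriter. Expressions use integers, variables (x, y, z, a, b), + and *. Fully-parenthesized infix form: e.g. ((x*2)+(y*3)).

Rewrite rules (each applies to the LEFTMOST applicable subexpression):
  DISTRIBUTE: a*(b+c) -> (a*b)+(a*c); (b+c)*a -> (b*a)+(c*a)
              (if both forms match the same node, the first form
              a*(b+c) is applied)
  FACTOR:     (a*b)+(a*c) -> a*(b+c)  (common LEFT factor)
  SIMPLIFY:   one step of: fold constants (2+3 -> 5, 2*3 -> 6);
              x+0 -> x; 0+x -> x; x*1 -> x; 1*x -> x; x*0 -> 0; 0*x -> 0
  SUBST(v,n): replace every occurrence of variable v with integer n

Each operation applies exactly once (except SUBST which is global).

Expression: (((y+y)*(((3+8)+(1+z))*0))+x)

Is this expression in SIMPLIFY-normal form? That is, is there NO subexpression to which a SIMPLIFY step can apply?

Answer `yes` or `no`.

Expression: (((y+y)*(((3+8)+(1+z))*0))+x)
Scanning for simplifiable subexpressions (pre-order)...
  at root: (((y+y)*(((3+8)+(1+z))*0))+x) (not simplifiable)
  at L: ((y+y)*(((3+8)+(1+z))*0)) (not simplifiable)
  at LL: (y+y) (not simplifiable)
  at LR: (((3+8)+(1+z))*0) (SIMPLIFIABLE)
  at LRL: ((3+8)+(1+z)) (not simplifiable)
  at LRLL: (3+8) (SIMPLIFIABLE)
  at LRLR: (1+z) (not simplifiable)
Found simplifiable subexpr at path LR: (((3+8)+(1+z))*0)
One SIMPLIFY step would give: (((y+y)*0)+x)
-> NOT in normal form.

Answer: no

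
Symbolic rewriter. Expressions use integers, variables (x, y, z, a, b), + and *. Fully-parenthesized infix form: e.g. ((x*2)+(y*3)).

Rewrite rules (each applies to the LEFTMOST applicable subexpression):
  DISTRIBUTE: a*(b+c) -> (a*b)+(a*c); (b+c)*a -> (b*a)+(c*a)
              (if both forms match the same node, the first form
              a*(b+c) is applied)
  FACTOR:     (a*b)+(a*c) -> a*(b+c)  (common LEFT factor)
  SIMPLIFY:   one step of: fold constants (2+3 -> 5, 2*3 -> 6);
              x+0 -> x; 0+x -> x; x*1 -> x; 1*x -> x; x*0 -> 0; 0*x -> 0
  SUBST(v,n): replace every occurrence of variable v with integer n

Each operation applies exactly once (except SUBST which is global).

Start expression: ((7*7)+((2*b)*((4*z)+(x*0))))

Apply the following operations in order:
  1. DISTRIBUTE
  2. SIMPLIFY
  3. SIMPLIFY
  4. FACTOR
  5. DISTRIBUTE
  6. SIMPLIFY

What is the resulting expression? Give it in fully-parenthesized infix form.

Answer: (49+(((2*b)*(4*z))+0))

Derivation:
Start: ((7*7)+((2*b)*((4*z)+(x*0))))
Apply DISTRIBUTE at R (target: ((2*b)*((4*z)+(x*0)))): ((7*7)+((2*b)*((4*z)+(x*0)))) -> ((7*7)+(((2*b)*(4*z))+((2*b)*(x*0))))
Apply SIMPLIFY at L (target: (7*7)): ((7*7)+(((2*b)*(4*z))+((2*b)*(x*0)))) -> (49+(((2*b)*(4*z))+((2*b)*(x*0))))
Apply SIMPLIFY at RRR (target: (x*0)): (49+(((2*b)*(4*z))+((2*b)*(x*0)))) -> (49+(((2*b)*(4*z))+((2*b)*0)))
Apply FACTOR at R (target: (((2*b)*(4*z))+((2*b)*0))): (49+(((2*b)*(4*z))+((2*b)*0))) -> (49+((2*b)*((4*z)+0)))
Apply DISTRIBUTE at R (target: ((2*b)*((4*z)+0))): (49+((2*b)*((4*z)+0))) -> (49+(((2*b)*(4*z))+((2*b)*0)))
Apply SIMPLIFY at RR (target: ((2*b)*0)): (49+(((2*b)*(4*z))+((2*b)*0))) -> (49+(((2*b)*(4*z))+0))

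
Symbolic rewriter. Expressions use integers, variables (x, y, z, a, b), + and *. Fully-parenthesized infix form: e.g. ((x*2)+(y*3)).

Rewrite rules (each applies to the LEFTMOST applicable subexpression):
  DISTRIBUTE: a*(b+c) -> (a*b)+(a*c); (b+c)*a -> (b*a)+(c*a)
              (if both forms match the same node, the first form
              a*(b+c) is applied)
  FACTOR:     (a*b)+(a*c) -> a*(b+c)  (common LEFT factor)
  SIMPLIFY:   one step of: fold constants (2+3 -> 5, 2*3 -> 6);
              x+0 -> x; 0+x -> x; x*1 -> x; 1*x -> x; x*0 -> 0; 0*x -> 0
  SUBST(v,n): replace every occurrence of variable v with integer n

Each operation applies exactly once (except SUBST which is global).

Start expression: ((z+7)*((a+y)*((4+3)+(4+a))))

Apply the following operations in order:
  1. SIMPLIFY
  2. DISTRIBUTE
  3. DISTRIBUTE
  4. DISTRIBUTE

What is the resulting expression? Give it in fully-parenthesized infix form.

Answer: (((z*((a+y)*7))+(z*((a+y)*(4+a))))+(7*((a+y)*(7+(4+a)))))

Derivation:
Start: ((z+7)*((a+y)*((4+3)+(4+a))))
Apply SIMPLIFY at RRL (target: (4+3)): ((z+7)*((a+y)*((4+3)+(4+a)))) -> ((z+7)*((a+y)*(7+(4+a))))
Apply DISTRIBUTE at root (target: ((z+7)*((a+y)*(7+(4+a))))): ((z+7)*((a+y)*(7+(4+a)))) -> ((z*((a+y)*(7+(4+a))))+(7*((a+y)*(7+(4+a)))))
Apply DISTRIBUTE at LR (target: ((a+y)*(7+(4+a)))): ((z*((a+y)*(7+(4+a))))+(7*((a+y)*(7+(4+a))))) -> ((z*(((a+y)*7)+((a+y)*(4+a))))+(7*((a+y)*(7+(4+a)))))
Apply DISTRIBUTE at L (target: (z*(((a+y)*7)+((a+y)*(4+a))))): ((z*(((a+y)*7)+((a+y)*(4+a))))+(7*((a+y)*(7+(4+a))))) -> (((z*((a+y)*7))+(z*((a+y)*(4+a))))+(7*((a+y)*(7+(4+a)))))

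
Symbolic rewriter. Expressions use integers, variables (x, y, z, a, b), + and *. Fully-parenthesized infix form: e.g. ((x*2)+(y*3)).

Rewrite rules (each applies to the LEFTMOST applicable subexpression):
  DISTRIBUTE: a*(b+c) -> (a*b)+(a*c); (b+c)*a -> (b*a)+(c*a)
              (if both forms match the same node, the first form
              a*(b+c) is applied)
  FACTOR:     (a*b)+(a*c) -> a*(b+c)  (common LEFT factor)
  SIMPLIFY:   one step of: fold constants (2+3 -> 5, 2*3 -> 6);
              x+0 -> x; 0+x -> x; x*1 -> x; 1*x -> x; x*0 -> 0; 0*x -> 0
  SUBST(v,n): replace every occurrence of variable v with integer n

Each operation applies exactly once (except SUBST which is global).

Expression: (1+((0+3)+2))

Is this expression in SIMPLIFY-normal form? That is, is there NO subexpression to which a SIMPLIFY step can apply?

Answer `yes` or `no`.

Expression: (1+((0+3)+2))
Scanning for simplifiable subexpressions (pre-order)...
  at root: (1+((0+3)+2)) (not simplifiable)
  at R: ((0+3)+2) (not simplifiable)
  at RL: (0+3) (SIMPLIFIABLE)
Found simplifiable subexpr at path RL: (0+3)
One SIMPLIFY step would give: (1+(3+2))
-> NOT in normal form.

Answer: no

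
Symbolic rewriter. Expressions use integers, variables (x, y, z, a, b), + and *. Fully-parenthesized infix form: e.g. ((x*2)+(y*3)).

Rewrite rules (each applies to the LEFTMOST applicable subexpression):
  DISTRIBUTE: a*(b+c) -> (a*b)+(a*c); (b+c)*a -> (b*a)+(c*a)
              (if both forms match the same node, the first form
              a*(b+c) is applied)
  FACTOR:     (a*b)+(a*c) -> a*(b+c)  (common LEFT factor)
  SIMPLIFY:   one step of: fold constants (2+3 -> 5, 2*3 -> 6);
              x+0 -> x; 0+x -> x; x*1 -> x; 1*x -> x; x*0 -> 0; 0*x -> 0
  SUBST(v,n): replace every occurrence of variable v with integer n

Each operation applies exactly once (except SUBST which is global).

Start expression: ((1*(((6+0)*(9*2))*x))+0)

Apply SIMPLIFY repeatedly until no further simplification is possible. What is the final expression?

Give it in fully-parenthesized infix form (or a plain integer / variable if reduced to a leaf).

Start: ((1*(((6+0)*(9*2))*x))+0)
Step 1: at root: ((1*(((6+0)*(9*2))*x))+0) -> (1*(((6+0)*(9*2))*x)); overall: ((1*(((6+0)*(9*2))*x))+0) -> (1*(((6+0)*(9*2))*x))
Step 2: at root: (1*(((6+0)*(9*2))*x)) -> (((6+0)*(9*2))*x); overall: (1*(((6+0)*(9*2))*x)) -> (((6+0)*(9*2))*x)
Step 3: at LL: (6+0) -> 6; overall: (((6+0)*(9*2))*x) -> ((6*(9*2))*x)
Step 4: at LR: (9*2) -> 18; overall: ((6*(9*2))*x) -> ((6*18)*x)
Step 5: at L: (6*18) -> 108; overall: ((6*18)*x) -> (108*x)
Fixed point: (108*x)

Answer: (108*x)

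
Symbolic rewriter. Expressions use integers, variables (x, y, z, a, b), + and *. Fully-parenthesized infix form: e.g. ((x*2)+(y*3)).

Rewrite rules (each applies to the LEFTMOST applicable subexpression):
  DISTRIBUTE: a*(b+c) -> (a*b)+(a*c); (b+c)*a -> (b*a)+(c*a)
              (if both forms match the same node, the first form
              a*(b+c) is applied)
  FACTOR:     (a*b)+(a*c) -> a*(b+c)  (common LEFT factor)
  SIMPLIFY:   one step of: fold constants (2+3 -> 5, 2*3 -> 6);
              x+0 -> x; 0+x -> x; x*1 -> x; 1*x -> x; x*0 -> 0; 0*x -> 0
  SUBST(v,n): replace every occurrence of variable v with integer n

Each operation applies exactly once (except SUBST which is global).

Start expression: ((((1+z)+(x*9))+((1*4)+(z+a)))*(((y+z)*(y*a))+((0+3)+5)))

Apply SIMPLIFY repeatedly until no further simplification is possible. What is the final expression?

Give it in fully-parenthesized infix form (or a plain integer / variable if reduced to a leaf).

Start: ((((1+z)+(x*9))+((1*4)+(z+a)))*(((y+z)*(y*a))+((0+3)+5)))
Step 1: at LRL: (1*4) -> 4; overall: ((((1+z)+(x*9))+((1*4)+(z+a)))*(((y+z)*(y*a))+((0+3)+5))) -> ((((1+z)+(x*9))+(4+(z+a)))*(((y+z)*(y*a))+((0+3)+5)))
Step 2: at RRL: (0+3) -> 3; overall: ((((1+z)+(x*9))+(4+(z+a)))*(((y+z)*(y*a))+((0+3)+5))) -> ((((1+z)+(x*9))+(4+(z+a)))*(((y+z)*(y*a))+(3+5)))
Step 3: at RR: (3+5) -> 8; overall: ((((1+z)+(x*9))+(4+(z+a)))*(((y+z)*(y*a))+(3+5))) -> ((((1+z)+(x*9))+(4+(z+a)))*(((y+z)*(y*a))+8))
Fixed point: ((((1+z)+(x*9))+(4+(z+a)))*(((y+z)*(y*a))+8))

Answer: ((((1+z)+(x*9))+(4+(z+a)))*(((y+z)*(y*a))+8))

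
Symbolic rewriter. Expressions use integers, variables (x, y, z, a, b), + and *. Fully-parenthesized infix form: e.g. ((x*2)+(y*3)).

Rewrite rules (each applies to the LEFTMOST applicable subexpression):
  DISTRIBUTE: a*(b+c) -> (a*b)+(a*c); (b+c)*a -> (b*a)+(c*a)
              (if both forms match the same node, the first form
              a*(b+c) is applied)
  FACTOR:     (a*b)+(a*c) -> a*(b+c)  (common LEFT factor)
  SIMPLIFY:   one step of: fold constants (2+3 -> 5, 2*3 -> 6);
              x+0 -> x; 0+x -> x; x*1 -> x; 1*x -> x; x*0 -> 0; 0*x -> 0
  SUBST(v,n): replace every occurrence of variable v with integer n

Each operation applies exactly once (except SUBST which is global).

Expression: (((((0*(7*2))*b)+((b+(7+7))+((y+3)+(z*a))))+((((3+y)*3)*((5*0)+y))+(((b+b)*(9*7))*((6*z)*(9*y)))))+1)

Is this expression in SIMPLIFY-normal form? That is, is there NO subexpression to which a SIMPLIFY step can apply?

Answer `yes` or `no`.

Answer: no

Derivation:
Expression: (((((0*(7*2))*b)+((b+(7+7))+((y+3)+(z*a))))+((((3+y)*3)*((5*0)+y))+(((b+b)*(9*7))*((6*z)*(9*y)))))+1)
Scanning for simplifiable subexpressions (pre-order)...
  at root: (((((0*(7*2))*b)+((b+(7+7))+((y+3)+(z*a))))+((((3+y)*3)*((5*0)+y))+(((b+b)*(9*7))*((6*z)*(9*y)))))+1) (not simplifiable)
  at L: ((((0*(7*2))*b)+((b+(7+7))+((y+3)+(z*a))))+((((3+y)*3)*((5*0)+y))+(((b+b)*(9*7))*((6*z)*(9*y))))) (not simplifiable)
  at LL: (((0*(7*2))*b)+((b+(7+7))+((y+3)+(z*a)))) (not simplifiable)
  at LLL: ((0*(7*2))*b) (not simplifiable)
  at LLLL: (0*(7*2)) (SIMPLIFIABLE)
  at LLLLR: (7*2) (SIMPLIFIABLE)
  at LLR: ((b+(7+7))+((y+3)+(z*a))) (not simplifiable)
  at LLRL: (b+(7+7)) (not simplifiable)
  at LLRLR: (7+7) (SIMPLIFIABLE)
  at LLRR: ((y+3)+(z*a)) (not simplifiable)
  at LLRRL: (y+3) (not simplifiable)
  at LLRRR: (z*a) (not simplifiable)
  at LR: ((((3+y)*3)*((5*0)+y))+(((b+b)*(9*7))*((6*z)*(9*y)))) (not simplifiable)
  at LRL: (((3+y)*3)*((5*0)+y)) (not simplifiable)
  at LRLL: ((3+y)*3) (not simplifiable)
  at LRLLL: (3+y) (not simplifiable)
  at LRLR: ((5*0)+y) (not simplifiable)
  at LRLRL: (5*0) (SIMPLIFIABLE)
  at LRR: (((b+b)*(9*7))*((6*z)*(9*y))) (not simplifiable)
  at LRRL: ((b+b)*(9*7)) (not simplifiable)
  at LRRLL: (b+b) (not simplifiable)
  at LRRLR: (9*7) (SIMPLIFIABLE)
  at LRRR: ((6*z)*(9*y)) (not simplifiable)
  at LRRRL: (6*z) (not simplifiable)
  at LRRRR: (9*y) (not simplifiable)
Found simplifiable subexpr at path LLLL: (0*(7*2))
One SIMPLIFY step would give: ((((0*b)+((b+(7+7))+((y+3)+(z*a))))+((((3+y)*3)*((5*0)+y))+(((b+b)*(9*7))*((6*z)*(9*y)))))+1)
-> NOT in normal form.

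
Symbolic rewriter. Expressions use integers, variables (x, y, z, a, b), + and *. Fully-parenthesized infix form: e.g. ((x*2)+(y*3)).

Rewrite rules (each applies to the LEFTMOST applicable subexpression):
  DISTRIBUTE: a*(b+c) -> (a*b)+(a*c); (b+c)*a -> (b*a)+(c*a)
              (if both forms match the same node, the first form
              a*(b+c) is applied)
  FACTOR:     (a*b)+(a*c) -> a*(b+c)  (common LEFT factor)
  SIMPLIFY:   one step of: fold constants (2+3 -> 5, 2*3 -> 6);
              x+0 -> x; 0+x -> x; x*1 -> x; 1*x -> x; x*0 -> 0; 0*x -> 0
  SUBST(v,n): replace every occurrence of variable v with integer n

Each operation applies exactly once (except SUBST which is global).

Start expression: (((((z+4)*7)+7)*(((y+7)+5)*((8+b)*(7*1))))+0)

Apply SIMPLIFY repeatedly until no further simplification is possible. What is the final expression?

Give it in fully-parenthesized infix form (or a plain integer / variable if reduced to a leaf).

Answer: ((((z+4)*7)+7)*(((y+7)+5)*((8+b)*7)))

Derivation:
Start: (((((z+4)*7)+7)*(((y+7)+5)*((8+b)*(7*1))))+0)
Step 1: at root: (((((z+4)*7)+7)*(((y+7)+5)*((8+b)*(7*1))))+0) -> ((((z+4)*7)+7)*(((y+7)+5)*((8+b)*(7*1)))); overall: (((((z+4)*7)+7)*(((y+7)+5)*((8+b)*(7*1))))+0) -> ((((z+4)*7)+7)*(((y+7)+5)*((8+b)*(7*1))))
Step 2: at RRR: (7*1) -> 7; overall: ((((z+4)*7)+7)*(((y+7)+5)*((8+b)*(7*1)))) -> ((((z+4)*7)+7)*(((y+7)+5)*((8+b)*7)))
Fixed point: ((((z+4)*7)+7)*(((y+7)+5)*((8+b)*7)))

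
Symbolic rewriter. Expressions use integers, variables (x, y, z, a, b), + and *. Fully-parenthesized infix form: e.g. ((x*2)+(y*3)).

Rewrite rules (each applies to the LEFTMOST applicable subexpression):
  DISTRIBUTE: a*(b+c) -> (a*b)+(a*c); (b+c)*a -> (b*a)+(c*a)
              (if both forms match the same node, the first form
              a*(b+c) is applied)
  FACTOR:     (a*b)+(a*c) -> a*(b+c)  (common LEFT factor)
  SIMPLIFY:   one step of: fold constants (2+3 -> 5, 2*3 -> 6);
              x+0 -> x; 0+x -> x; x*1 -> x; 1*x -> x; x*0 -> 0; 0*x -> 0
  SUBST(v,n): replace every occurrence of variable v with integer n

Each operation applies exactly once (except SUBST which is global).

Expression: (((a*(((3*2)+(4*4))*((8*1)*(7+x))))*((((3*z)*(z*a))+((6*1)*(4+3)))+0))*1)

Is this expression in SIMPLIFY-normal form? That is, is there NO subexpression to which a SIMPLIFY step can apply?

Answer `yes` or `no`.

Answer: no

Derivation:
Expression: (((a*(((3*2)+(4*4))*((8*1)*(7+x))))*((((3*z)*(z*a))+((6*1)*(4+3)))+0))*1)
Scanning for simplifiable subexpressions (pre-order)...
  at root: (((a*(((3*2)+(4*4))*((8*1)*(7+x))))*((((3*z)*(z*a))+((6*1)*(4+3)))+0))*1) (SIMPLIFIABLE)
  at L: ((a*(((3*2)+(4*4))*((8*1)*(7+x))))*((((3*z)*(z*a))+((6*1)*(4+3)))+0)) (not simplifiable)
  at LL: (a*(((3*2)+(4*4))*((8*1)*(7+x)))) (not simplifiable)
  at LLR: (((3*2)+(4*4))*((8*1)*(7+x))) (not simplifiable)
  at LLRL: ((3*2)+(4*4)) (not simplifiable)
  at LLRLL: (3*2) (SIMPLIFIABLE)
  at LLRLR: (4*4) (SIMPLIFIABLE)
  at LLRR: ((8*1)*(7+x)) (not simplifiable)
  at LLRRL: (8*1) (SIMPLIFIABLE)
  at LLRRR: (7+x) (not simplifiable)
  at LR: ((((3*z)*(z*a))+((6*1)*(4+3)))+0) (SIMPLIFIABLE)
  at LRL: (((3*z)*(z*a))+((6*1)*(4+3))) (not simplifiable)
  at LRLL: ((3*z)*(z*a)) (not simplifiable)
  at LRLLL: (3*z) (not simplifiable)
  at LRLLR: (z*a) (not simplifiable)
  at LRLR: ((6*1)*(4+3)) (not simplifiable)
  at LRLRL: (6*1) (SIMPLIFIABLE)
  at LRLRR: (4+3) (SIMPLIFIABLE)
Found simplifiable subexpr at path root: (((a*(((3*2)+(4*4))*((8*1)*(7+x))))*((((3*z)*(z*a))+((6*1)*(4+3)))+0))*1)
One SIMPLIFY step would give: ((a*(((3*2)+(4*4))*((8*1)*(7+x))))*((((3*z)*(z*a))+((6*1)*(4+3)))+0))
-> NOT in normal form.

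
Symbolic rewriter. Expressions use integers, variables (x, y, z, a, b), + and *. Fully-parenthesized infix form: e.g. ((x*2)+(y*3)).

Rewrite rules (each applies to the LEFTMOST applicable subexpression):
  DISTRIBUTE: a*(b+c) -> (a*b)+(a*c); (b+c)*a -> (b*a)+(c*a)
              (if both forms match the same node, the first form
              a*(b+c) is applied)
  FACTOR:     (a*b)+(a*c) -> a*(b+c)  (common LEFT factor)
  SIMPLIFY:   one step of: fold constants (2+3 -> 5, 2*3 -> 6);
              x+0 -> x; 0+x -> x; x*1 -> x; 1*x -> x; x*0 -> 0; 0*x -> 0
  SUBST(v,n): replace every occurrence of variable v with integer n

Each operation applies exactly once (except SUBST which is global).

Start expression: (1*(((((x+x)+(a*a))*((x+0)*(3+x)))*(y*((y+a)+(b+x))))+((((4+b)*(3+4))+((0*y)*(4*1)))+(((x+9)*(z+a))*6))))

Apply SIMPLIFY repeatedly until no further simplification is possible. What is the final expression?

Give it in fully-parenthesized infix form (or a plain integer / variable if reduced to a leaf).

Start: (1*(((((x+x)+(a*a))*((x+0)*(3+x)))*(y*((y+a)+(b+x))))+((((4+b)*(3+4))+((0*y)*(4*1)))+(((x+9)*(z+a))*6))))
Step 1: at root: (1*(((((x+x)+(a*a))*((x+0)*(3+x)))*(y*((y+a)+(b+x))))+((((4+b)*(3+4))+((0*y)*(4*1)))+(((x+9)*(z+a))*6)))) -> (((((x+x)+(a*a))*((x+0)*(3+x)))*(y*((y+a)+(b+x))))+((((4+b)*(3+4))+((0*y)*(4*1)))+(((x+9)*(z+a))*6))); overall: (1*(((((x+x)+(a*a))*((x+0)*(3+x)))*(y*((y+a)+(b+x))))+((((4+b)*(3+4))+((0*y)*(4*1)))+(((x+9)*(z+a))*6)))) -> (((((x+x)+(a*a))*((x+0)*(3+x)))*(y*((y+a)+(b+x))))+((((4+b)*(3+4))+((0*y)*(4*1)))+(((x+9)*(z+a))*6)))
Step 2: at LLRL: (x+0) -> x; overall: (((((x+x)+(a*a))*((x+0)*(3+x)))*(y*((y+a)+(b+x))))+((((4+b)*(3+4))+((0*y)*(4*1)))+(((x+9)*(z+a))*6))) -> (((((x+x)+(a*a))*(x*(3+x)))*(y*((y+a)+(b+x))))+((((4+b)*(3+4))+((0*y)*(4*1)))+(((x+9)*(z+a))*6)))
Step 3: at RLLR: (3+4) -> 7; overall: (((((x+x)+(a*a))*(x*(3+x)))*(y*((y+a)+(b+x))))+((((4+b)*(3+4))+((0*y)*(4*1)))+(((x+9)*(z+a))*6))) -> (((((x+x)+(a*a))*(x*(3+x)))*(y*((y+a)+(b+x))))+((((4+b)*7)+((0*y)*(4*1)))+(((x+9)*(z+a))*6)))
Step 4: at RLRL: (0*y) -> 0; overall: (((((x+x)+(a*a))*(x*(3+x)))*(y*((y+a)+(b+x))))+((((4+b)*7)+((0*y)*(4*1)))+(((x+9)*(z+a))*6))) -> (((((x+x)+(a*a))*(x*(3+x)))*(y*((y+a)+(b+x))))+((((4+b)*7)+(0*(4*1)))+(((x+9)*(z+a))*6)))
Step 5: at RLR: (0*(4*1)) -> 0; overall: (((((x+x)+(a*a))*(x*(3+x)))*(y*((y+a)+(b+x))))+((((4+b)*7)+(0*(4*1)))+(((x+9)*(z+a))*6))) -> (((((x+x)+(a*a))*(x*(3+x)))*(y*((y+a)+(b+x))))+((((4+b)*7)+0)+(((x+9)*(z+a))*6)))
Step 6: at RL: (((4+b)*7)+0) -> ((4+b)*7); overall: (((((x+x)+(a*a))*(x*(3+x)))*(y*((y+a)+(b+x))))+((((4+b)*7)+0)+(((x+9)*(z+a))*6))) -> (((((x+x)+(a*a))*(x*(3+x)))*(y*((y+a)+(b+x))))+(((4+b)*7)+(((x+9)*(z+a))*6)))
Fixed point: (((((x+x)+(a*a))*(x*(3+x)))*(y*((y+a)+(b+x))))+(((4+b)*7)+(((x+9)*(z+a))*6)))

Answer: (((((x+x)+(a*a))*(x*(3+x)))*(y*((y+a)+(b+x))))+(((4+b)*7)+(((x+9)*(z+a))*6)))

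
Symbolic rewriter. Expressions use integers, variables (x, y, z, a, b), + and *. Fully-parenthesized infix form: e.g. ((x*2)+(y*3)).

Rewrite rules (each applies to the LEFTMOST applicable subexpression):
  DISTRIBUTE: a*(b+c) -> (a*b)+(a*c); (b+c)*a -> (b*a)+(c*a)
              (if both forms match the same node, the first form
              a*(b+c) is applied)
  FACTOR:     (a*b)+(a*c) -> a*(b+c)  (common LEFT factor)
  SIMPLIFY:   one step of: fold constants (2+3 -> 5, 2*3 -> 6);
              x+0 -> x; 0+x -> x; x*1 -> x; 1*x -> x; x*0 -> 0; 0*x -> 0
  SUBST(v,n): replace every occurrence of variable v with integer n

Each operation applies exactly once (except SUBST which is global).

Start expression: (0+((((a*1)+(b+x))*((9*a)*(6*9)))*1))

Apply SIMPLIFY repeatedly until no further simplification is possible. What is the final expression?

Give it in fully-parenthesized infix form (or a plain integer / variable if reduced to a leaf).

Start: (0+((((a*1)+(b+x))*((9*a)*(6*9)))*1))
Step 1: at root: (0+((((a*1)+(b+x))*((9*a)*(6*9)))*1)) -> ((((a*1)+(b+x))*((9*a)*(6*9)))*1); overall: (0+((((a*1)+(b+x))*((9*a)*(6*9)))*1)) -> ((((a*1)+(b+x))*((9*a)*(6*9)))*1)
Step 2: at root: ((((a*1)+(b+x))*((9*a)*(6*9)))*1) -> (((a*1)+(b+x))*((9*a)*(6*9))); overall: ((((a*1)+(b+x))*((9*a)*(6*9)))*1) -> (((a*1)+(b+x))*((9*a)*(6*9)))
Step 3: at LL: (a*1) -> a; overall: (((a*1)+(b+x))*((9*a)*(6*9))) -> ((a+(b+x))*((9*a)*(6*9)))
Step 4: at RR: (6*9) -> 54; overall: ((a+(b+x))*((9*a)*(6*9))) -> ((a+(b+x))*((9*a)*54))
Fixed point: ((a+(b+x))*((9*a)*54))

Answer: ((a+(b+x))*((9*a)*54))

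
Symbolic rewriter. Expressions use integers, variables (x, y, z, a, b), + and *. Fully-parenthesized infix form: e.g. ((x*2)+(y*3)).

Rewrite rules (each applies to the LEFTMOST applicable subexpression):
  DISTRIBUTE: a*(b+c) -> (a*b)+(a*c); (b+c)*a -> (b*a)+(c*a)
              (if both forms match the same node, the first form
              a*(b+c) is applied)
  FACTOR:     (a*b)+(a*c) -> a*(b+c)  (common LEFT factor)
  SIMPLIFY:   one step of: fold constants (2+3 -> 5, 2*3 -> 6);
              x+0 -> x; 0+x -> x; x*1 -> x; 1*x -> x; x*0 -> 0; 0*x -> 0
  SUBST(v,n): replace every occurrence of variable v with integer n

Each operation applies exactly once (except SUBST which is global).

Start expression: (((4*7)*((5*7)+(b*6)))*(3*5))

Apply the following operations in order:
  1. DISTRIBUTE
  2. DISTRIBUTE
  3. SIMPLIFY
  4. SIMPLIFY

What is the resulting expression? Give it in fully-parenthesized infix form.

Start: (((4*7)*((5*7)+(b*6)))*(3*5))
Apply DISTRIBUTE at L (target: ((4*7)*((5*7)+(b*6)))): (((4*7)*((5*7)+(b*6)))*(3*5)) -> ((((4*7)*(5*7))+((4*7)*(b*6)))*(3*5))
Apply DISTRIBUTE at root (target: ((((4*7)*(5*7))+((4*7)*(b*6)))*(3*5))): ((((4*7)*(5*7))+((4*7)*(b*6)))*(3*5)) -> ((((4*7)*(5*7))*(3*5))+(((4*7)*(b*6))*(3*5)))
Apply SIMPLIFY at LLL (target: (4*7)): ((((4*7)*(5*7))*(3*5))+(((4*7)*(b*6))*(3*5))) -> (((28*(5*7))*(3*5))+(((4*7)*(b*6))*(3*5)))
Apply SIMPLIFY at LLR (target: (5*7)): (((28*(5*7))*(3*5))+(((4*7)*(b*6))*(3*5))) -> (((28*35)*(3*5))+(((4*7)*(b*6))*(3*5)))

Answer: (((28*35)*(3*5))+(((4*7)*(b*6))*(3*5)))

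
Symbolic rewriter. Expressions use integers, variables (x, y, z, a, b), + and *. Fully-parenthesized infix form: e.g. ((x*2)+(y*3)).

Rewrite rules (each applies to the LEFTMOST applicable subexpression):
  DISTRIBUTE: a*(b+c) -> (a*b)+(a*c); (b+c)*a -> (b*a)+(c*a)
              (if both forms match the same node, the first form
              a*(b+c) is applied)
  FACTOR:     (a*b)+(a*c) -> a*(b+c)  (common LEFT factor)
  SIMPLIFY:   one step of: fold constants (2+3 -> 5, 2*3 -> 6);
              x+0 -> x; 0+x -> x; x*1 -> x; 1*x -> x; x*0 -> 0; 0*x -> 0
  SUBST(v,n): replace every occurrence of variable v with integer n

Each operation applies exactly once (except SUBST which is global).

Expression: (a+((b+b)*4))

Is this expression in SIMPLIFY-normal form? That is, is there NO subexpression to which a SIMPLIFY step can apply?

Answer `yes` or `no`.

Answer: yes

Derivation:
Expression: (a+((b+b)*4))
Scanning for simplifiable subexpressions (pre-order)...
  at root: (a+((b+b)*4)) (not simplifiable)
  at R: ((b+b)*4) (not simplifiable)
  at RL: (b+b) (not simplifiable)
Result: no simplifiable subexpression found -> normal form.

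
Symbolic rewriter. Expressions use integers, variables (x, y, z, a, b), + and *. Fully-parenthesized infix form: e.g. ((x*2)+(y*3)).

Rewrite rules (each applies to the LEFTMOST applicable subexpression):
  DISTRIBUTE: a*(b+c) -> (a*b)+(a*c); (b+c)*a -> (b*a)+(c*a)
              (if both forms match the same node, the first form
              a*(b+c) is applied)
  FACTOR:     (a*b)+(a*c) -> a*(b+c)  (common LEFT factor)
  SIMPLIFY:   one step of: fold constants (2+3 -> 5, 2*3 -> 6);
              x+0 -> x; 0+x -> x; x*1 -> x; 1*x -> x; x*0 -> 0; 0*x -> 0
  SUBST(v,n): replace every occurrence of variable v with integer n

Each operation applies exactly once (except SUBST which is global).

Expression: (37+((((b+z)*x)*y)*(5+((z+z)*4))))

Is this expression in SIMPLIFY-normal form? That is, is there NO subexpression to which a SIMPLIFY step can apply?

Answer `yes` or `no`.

Expression: (37+((((b+z)*x)*y)*(5+((z+z)*4))))
Scanning for simplifiable subexpressions (pre-order)...
  at root: (37+((((b+z)*x)*y)*(5+((z+z)*4)))) (not simplifiable)
  at R: ((((b+z)*x)*y)*(5+((z+z)*4))) (not simplifiable)
  at RL: (((b+z)*x)*y) (not simplifiable)
  at RLL: ((b+z)*x) (not simplifiable)
  at RLLL: (b+z) (not simplifiable)
  at RR: (5+((z+z)*4)) (not simplifiable)
  at RRR: ((z+z)*4) (not simplifiable)
  at RRRL: (z+z) (not simplifiable)
Result: no simplifiable subexpression found -> normal form.

Answer: yes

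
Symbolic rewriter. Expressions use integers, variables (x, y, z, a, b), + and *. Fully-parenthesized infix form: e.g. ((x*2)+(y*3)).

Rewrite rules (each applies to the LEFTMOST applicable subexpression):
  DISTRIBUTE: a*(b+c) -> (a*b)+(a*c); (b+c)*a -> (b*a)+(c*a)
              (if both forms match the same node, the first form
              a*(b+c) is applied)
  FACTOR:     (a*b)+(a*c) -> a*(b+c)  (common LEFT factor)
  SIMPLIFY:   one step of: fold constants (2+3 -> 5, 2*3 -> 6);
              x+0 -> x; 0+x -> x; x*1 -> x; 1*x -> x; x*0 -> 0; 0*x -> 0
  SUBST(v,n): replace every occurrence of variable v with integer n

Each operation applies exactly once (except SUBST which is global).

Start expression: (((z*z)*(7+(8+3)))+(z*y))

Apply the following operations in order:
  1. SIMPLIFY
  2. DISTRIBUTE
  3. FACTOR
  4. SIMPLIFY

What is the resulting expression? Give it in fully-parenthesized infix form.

Start: (((z*z)*(7+(8+3)))+(z*y))
Apply SIMPLIFY at LRR (target: (8+3)): (((z*z)*(7+(8+3)))+(z*y)) -> (((z*z)*(7+11))+(z*y))
Apply DISTRIBUTE at L (target: ((z*z)*(7+11))): (((z*z)*(7+11))+(z*y)) -> ((((z*z)*7)+((z*z)*11))+(z*y))
Apply FACTOR at L (target: (((z*z)*7)+((z*z)*11))): ((((z*z)*7)+((z*z)*11))+(z*y)) -> (((z*z)*(7+11))+(z*y))
Apply SIMPLIFY at LR (target: (7+11)): (((z*z)*(7+11))+(z*y)) -> (((z*z)*18)+(z*y))

Answer: (((z*z)*18)+(z*y))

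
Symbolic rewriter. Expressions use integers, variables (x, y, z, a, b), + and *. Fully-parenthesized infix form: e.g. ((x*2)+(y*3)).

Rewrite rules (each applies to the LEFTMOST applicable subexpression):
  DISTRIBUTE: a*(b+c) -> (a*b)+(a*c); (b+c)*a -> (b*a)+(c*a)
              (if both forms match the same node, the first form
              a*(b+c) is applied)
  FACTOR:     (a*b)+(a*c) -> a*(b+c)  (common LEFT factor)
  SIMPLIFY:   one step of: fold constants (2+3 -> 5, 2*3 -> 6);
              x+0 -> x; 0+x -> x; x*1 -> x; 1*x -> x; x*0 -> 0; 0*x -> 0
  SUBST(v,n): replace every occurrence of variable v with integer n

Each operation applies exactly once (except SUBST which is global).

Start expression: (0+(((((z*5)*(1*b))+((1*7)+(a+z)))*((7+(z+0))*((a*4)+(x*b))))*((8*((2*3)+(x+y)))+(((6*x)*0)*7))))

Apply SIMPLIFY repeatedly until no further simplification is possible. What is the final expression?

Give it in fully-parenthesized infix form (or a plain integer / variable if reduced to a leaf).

Answer: (((((z*5)*b)+(7+(a+z)))*((7+z)*((a*4)+(x*b))))*(8*(6+(x+y))))

Derivation:
Start: (0+(((((z*5)*(1*b))+((1*7)+(a+z)))*((7+(z+0))*((a*4)+(x*b))))*((8*((2*3)+(x+y)))+(((6*x)*0)*7))))
Step 1: at root: (0+(((((z*5)*(1*b))+((1*7)+(a+z)))*((7+(z+0))*((a*4)+(x*b))))*((8*((2*3)+(x+y)))+(((6*x)*0)*7)))) -> (((((z*5)*(1*b))+((1*7)+(a+z)))*((7+(z+0))*((a*4)+(x*b))))*((8*((2*3)+(x+y)))+(((6*x)*0)*7))); overall: (0+(((((z*5)*(1*b))+((1*7)+(a+z)))*((7+(z+0))*((a*4)+(x*b))))*((8*((2*3)+(x+y)))+(((6*x)*0)*7)))) -> (((((z*5)*(1*b))+((1*7)+(a+z)))*((7+(z+0))*((a*4)+(x*b))))*((8*((2*3)+(x+y)))+(((6*x)*0)*7)))
Step 2: at LLLR: (1*b) -> b; overall: (((((z*5)*(1*b))+((1*7)+(a+z)))*((7+(z+0))*((a*4)+(x*b))))*((8*((2*3)+(x+y)))+(((6*x)*0)*7))) -> (((((z*5)*b)+((1*7)+(a+z)))*((7+(z+0))*((a*4)+(x*b))))*((8*((2*3)+(x+y)))+(((6*x)*0)*7)))
Step 3: at LLRL: (1*7) -> 7; overall: (((((z*5)*b)+((1*7)+(a+z)))*((7+(z+0))*((a*4)+(x*b))))*((8*((2*3)+(x+y)))+(((6*x)*0)*7))) -> (((((z*5)*b)+(7+(a+z)))*((7+(z+0))*((a*4)+(x*b))))*((8*((2*3)+(x+y)))+(((6*x)*0)*7)))
Step 4: at LRLR: (z+0) -> z; overall: (((((z*5)*b)+(7+(a+z)))*((7+(z+0))*((a*4)+(x*b))))*((8*((2*3)+(x+y)))+(((6*x)*0)*7))) -> (((((z*5)*b)+(7+(a+z)))*((7+z)*((a*4)+(x*b))))*((8*((2*3)+(x+y)))+(((6*x)*0)*7)))
Step 5: at RLRL: (2*3) -> 6; overall: (((((z*5)*b)+(7+(a+z)))*((7+z)*((a*4)+(x*b))))*((8*((2*3)+(x+y)))+(((6*x)*0)*7))) -> (((((z*5)*b)+(7+(a+z)))*((7+z)*((a*4)+(x*b))))*((8*(6+(x+y)))+(((6*x)*0)*7)))
Step 6: at RRL: ((6*x)*0) -> 0; overall: (((((z*5)*b)+(7+(a+z)))*((7+z)*((a*4)+(x*b))))*((8*(6+(x+y)))+(((6*x)*0)*7))) -> (((((z*5)*b)+(7+(a+z)))*((7+z)*((a*4)+(x*b))))*((8*(6+(x+y)))+(0*7)))
Step 7: at RR: (0*7) -> 0; overall: (((((z*5)*b)+(7+(a+z)))*((7+z)*((a*4)+(x*b))))*((8*(6+(x+y)))+(0*7))) -> (((((z*5)*b)+(7+(a+z)))*((7+z)*((a*4)+(x*b))))*((8*(6+(x+y)))+0))
Step 8: at R: ((8*(6+(x+y)))+0) -> (8*(6+(x+y))); overall: (((((z*5)*b)+(7+(a+z)))*((7+z)*((a*4)+(x*b))))*((8*(6+(x+y)))+0)) -> (((((z*5)*b)+(7+(a+z)))*((7+z)*((a*4)+(x*b))))*(8*(6+(x+y))))
Fixed point: (((((z*5)*b)+(7+(a+z)))*((7+z)*((a*4)+(x*b))))*(8*(6+(x+y))))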